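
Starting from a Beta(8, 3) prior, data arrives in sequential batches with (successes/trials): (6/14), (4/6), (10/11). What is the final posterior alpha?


In sequential Bayesian updating, we sum all successes.
Total successes = 20
Final alpha = 8 + 20 = 28

28


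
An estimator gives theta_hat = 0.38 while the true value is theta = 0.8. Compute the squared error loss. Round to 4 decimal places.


The squared error loss is (theta_hat - theta)^2
= (0.38 - 0.8)^2
= (-0.42)^2 = 0.1764

0.1764


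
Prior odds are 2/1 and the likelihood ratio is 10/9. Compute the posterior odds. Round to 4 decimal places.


Posterior odds = prior odds * likelihood ratio
= (2/1) * (10/9)
= 20 / 9
= 2.2222

2.2222


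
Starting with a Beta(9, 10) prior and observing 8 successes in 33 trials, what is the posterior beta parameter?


Posterior beta = prior beta + failures
Failures = 33 - 8 = 25
beta_post = 10 + 25 = 35

35


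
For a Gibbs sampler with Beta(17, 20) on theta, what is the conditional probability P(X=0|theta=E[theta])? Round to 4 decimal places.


E[theta] = 17/(17+20) = 0.4595
P(X=0|theta) = 1 - theta = 0.5405

0.5405


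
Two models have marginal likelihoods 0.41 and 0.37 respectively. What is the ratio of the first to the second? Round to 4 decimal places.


Evidence ratio = 0.41 / 0.37
= 1.1081

1.1081


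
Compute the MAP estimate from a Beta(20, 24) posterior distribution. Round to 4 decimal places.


MAP = mode of Beta distribution
= (alpha - 1)/(alpha + beta - 2)
= (20-1)/(20+24-2)
= 19/42 = 0.4524

0.4524


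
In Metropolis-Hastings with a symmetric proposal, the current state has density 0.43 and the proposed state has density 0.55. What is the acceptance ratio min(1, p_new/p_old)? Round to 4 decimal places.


Ratio = p_new / p_old = 0.55 / 0.43 = 1.2791
Acceptance = min(1, 1.2791) = 1.0

1.0


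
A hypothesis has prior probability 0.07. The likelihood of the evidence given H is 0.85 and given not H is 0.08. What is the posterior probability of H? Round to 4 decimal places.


Using Bayes' theorem:
P(E) = 0.07 * 0.85 + 0.93 * 0.08
P(E) = 0.1339
P(H|E) = (0.07 * 0.85) / 0.1339 = 0.4444

0.4444


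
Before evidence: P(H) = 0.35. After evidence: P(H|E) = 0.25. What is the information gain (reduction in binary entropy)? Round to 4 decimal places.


Prior entropy = 0.9341
Posterior entropy = 0.8113
Information gain = 0.9341 - 0.8113 = 0.1228

0.1228


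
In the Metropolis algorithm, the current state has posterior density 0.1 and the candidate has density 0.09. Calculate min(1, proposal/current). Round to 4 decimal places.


Ratio = 0.09/0.1 = 0.9
Acceptance probability = min(1, 0.9)
= 0.9

0.9


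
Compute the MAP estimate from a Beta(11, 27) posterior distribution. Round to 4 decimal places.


MAP = mode of Beta distribution
= (alpha - 1)/(alpha + beta - 2)
= (11-1)/(11+27-2)
= 10/36 = 0.2778

0.2778


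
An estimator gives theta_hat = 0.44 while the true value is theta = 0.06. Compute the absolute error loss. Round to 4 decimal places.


The absolute error loss is |theta_hat - theta|
= |0.44 - 0.06|
= 0.38

0.38


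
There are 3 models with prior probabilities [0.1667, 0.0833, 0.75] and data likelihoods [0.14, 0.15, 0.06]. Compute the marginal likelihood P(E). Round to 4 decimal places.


P(E) = sum over models of P(M_i) * P(E|M_i)
= 0.1667*0.14 + 0.0833*0.15 + 0.75*0.06
= 0.0808

0.0808


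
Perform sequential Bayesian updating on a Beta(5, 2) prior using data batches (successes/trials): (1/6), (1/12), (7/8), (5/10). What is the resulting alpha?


Accumulate successes: 14
Posterior alpha = prior alpha + sum of successes
= 5 + 14 = 19

19


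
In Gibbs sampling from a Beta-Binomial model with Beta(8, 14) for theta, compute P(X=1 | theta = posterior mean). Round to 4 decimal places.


Posterior mean = alpha/(alpha+beta) = 8/22 = 0.3636
P(X=1|theta=mean) = theta = 0.3636

0.3636


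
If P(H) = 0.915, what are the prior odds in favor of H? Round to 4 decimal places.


Prior odds = P(H) / (1 - P(H))
= 0.915 / 0.085
= 10.7647

10.7647


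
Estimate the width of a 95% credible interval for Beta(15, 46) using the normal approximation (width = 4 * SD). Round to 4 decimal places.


For Beta(a,b): Var = ab/((a+b)^2(a+b+1))
Var = 0.003, SD = 0.0547
Approximate 95% CI width = 4 * 0.0547 = 0.2188

0.2188


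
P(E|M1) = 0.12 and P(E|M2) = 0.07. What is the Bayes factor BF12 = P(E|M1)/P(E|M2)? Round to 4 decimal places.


Bayes factor BF12 = P(E|M1) / P(E|M2)
= 0.12 / 0.07
= 1.7143

1.7143


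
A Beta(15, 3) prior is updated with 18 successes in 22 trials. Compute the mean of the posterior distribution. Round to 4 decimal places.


After update: Beta(33, 7)
Mean = 33 / (33 + 7) = 33 / 40
= 0.825

0.825


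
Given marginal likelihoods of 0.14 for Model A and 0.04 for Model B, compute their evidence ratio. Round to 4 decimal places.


Ratio = ML(A) / ML(B) = 0.14/0.04
= 3.5

3.5


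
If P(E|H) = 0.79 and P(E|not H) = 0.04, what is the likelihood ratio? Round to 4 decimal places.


Likelihood ratio = P(E|H) / P(E|not H)
= 0.79 / 0.04
= 19.75

19.75


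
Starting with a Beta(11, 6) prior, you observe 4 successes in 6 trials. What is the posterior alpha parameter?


For a Beta-Binomial conjugate model:
Posterior alpha = prior alpha + number of successes
= 11 + 4 = 15

15


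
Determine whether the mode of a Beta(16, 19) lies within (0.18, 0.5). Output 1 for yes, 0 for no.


First find the mode: (a-1)/(a+b-2) = 0.4545
Is 0.4545 in (0.18, 0.5)? 1

1


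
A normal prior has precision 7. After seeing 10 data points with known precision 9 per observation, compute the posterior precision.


In the conjugate normal model, precisions add:
tau_posterior = tau_prior + n * tau_data
= 7 + 10*9 = 97

97


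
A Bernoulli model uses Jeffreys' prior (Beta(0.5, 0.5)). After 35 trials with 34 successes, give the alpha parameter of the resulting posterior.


Posterior = Beta(prior_alpha + successes, prior_beta + failures)
= Beta(0.5 + 34, 0.5 + 1)
Posterior alpha = 0.5 + k = 0.5 + 34 = 34.5

34.5


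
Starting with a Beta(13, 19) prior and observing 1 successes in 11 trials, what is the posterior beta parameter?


Posterior beta = prior beta + failures
Failures = 11 - 1 = 10
beta_post = 19 + 10 = 29

29


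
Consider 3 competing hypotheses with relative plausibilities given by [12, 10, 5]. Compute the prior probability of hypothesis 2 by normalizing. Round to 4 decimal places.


Sum of weights = 12 + 10 + 5 = 27
Normalized prior for H2 = 10 / 27
= 0.3704

0.3704


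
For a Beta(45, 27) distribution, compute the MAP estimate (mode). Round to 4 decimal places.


MAP = mode = (a-1)/(a+b-2)
= (45-1)/(45+27-2)
= 44/70 = 0.6286

0.6286


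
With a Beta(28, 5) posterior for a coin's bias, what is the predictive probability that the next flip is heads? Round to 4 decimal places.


The predictive probability equals the posterior mean.
P(next = heads) = alpha / (alpha + beta)
= 28 / 33 = 0.8485

0.8485


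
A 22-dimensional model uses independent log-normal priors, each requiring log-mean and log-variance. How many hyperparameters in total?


Per parameter: 2 (log-mean and log-variance).
Total = 22 * 2 = 44

44


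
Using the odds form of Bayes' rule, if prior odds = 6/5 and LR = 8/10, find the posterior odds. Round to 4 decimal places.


Bayes' rule in odds form: posterior odds = prior odds * LR
= (6 * 8) / (5 * 10)
= 48/50 = 0.96

0.96


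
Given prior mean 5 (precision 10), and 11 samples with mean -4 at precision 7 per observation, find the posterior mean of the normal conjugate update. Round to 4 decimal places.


The posterior mean is a precision-weighted average of prior and data.
Post. prec. = 10 + 77 = 87
Post. mean = (50 + -308)/87 = -258/87 = -2.9655

-2.9655


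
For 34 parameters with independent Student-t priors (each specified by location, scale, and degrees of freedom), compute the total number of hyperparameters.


A Student-t prior has 3 hyperparameters per parameter.
Total = 34 * 3 = 102

102


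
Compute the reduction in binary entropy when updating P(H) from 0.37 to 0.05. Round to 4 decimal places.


H_before = -p*log2(p) - (1-p)*log2(1-p) for p=0.37: 0.9507
H_after for p=0.05: 0.2864
Reduction = 0.9507 - 0.2864 = 0.6643

0.6643


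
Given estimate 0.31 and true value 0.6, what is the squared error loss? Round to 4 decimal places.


Squared error = (estimate - true)^2
Difference = -0.29
Loss = -0.29^2 = 0.0841

0.0841


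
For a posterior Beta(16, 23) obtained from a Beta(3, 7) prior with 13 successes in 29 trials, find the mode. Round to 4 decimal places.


Mode = (alpha - 1) / (alpha + beta - 2)
= 15 / 37
= 0.4054

0.4054


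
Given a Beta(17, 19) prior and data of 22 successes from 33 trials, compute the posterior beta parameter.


Number of failures = 33 - 22 = 11
Posterior beta = 19 + 11 = 30

30


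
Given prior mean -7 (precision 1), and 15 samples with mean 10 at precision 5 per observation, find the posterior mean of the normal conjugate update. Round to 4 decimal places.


The posterior mean is a precision-weighted average of prior and data.
Post. prec. = 1 + 75 = 76
Post. mean = (-7 + 750)/76 = 743/76 = 9.7763

9.7763


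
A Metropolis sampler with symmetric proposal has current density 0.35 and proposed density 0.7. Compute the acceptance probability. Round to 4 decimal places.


For symmetric proposals, acceptance = min(1, pi(x*)/pi(x))
= min(1, 0.7/0.35)
= min(1, 2.0) = 1.0

1.0


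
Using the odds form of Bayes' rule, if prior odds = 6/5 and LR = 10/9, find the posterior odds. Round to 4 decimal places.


Bayes' rule in odds form: posterior odds = prior odds * LR
= (6 * 10) / (5 * 9)
= 60/45 = 1.3333

1.3333


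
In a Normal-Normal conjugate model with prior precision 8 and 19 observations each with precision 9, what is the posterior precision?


Posterior precision = prior precision + n * observation precision
= 8 + 19 * 9
= 8 + 171 = 179

179


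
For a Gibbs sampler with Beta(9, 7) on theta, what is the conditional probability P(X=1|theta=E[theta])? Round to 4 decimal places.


E[theta] = 9/(9+7) = 0.5625
P(X=1|theta) = theta = 0.5625

0.5625


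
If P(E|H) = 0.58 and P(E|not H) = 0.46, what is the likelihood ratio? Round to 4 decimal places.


Likelihood ratio = P(E|H) / P(E|not H)
= 0.58 / 0.46
= 1.2609

1.2609


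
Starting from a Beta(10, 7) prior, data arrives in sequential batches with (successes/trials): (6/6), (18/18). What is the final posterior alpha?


In sequential Bayesian updating, we sum all successes.
Total successes = 24
Final alpha = 10 + 24 = 34

34


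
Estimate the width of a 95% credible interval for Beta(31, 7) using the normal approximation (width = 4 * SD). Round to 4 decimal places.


For Beta(a,b): Var = ab/((a+b)^2(a+b+1))
Var = 0.0039, SD = 0.0621
Approximate 95% CI width = 4 * 0.0621 = 0.2483

0.2483


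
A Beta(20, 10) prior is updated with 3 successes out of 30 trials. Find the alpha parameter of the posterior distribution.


In the Beta-Binomial conjugate update:
alpha_post = alpha_prior + successes
= 20 + 3
= 23

23


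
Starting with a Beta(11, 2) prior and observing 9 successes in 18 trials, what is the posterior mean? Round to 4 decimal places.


Posterior parameters: alpha = 11 + 9 = 20
beta = 2 + 9 = 11
Posterior mean = alpha / (alpha + beta) = 20 / 31
= 0.6452

0.6452


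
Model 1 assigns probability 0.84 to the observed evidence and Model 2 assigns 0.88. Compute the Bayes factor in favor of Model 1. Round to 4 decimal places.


BF = P(data|M1) / P(data|M2)
= 0.84 / 0.88 = 0.9545

0.9545


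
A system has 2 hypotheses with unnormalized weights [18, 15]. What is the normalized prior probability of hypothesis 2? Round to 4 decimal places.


The normalized prior is the weight divided by the total.
Total weight = 33
P(H2) = 15 / 33 = 0.4545

0.4545


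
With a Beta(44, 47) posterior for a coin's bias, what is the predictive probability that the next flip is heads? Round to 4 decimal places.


The predictive probability equals the posterior mean.
P(next = heads) = alpha / (alpha + beta)
= 44 / 91 = 0.4835

0.4835


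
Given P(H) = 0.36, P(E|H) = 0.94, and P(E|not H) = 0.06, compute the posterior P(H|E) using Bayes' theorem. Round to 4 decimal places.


By Bayes' theorem: P(H|E) = P(E|H)*P(H) / P(E)
P(E) = P(E|H)*P(H) + P(E|not H)*P(not H)
P(E) = 0.94*0.36 + 0.06*0.64 = 0.3768
P(H|E) = 0.94*0.36 / 0.3768 = 0.8981

0.8981


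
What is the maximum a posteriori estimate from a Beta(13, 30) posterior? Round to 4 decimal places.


The MAP estimate equals the mode of the distribution.
Mode of Beta(a,b) = (a-1)/(a+b-2)
= 12/41
= 0.2927

0.2927


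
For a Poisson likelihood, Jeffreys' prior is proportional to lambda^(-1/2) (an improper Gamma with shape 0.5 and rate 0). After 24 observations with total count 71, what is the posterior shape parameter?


Jeffreys' prior for Poisson is proportional to lambda^(-1/2).
Posterior is Gamma(0.5 + S, 0 + n) = Gamma(0.5 + 71, 24).
Posterior shape = 0.5 + S = 0.5 + 71 = 71.5

71.5


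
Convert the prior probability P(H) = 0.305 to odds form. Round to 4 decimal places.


P(not H) = 1 - 0.305 = 0.695
Odds = 0.305 / 0.695 = 0.4388

0.4388


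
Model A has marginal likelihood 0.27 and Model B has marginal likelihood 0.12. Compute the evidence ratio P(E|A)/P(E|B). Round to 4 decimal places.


Evidence ratio = P(E|A) / P(E|B)
= 0.27 / 0.12
= 2.25

2.25


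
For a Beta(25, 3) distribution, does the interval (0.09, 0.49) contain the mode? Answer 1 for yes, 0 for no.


Mode of Beta(a,b) = (a-1)/(a+b-2)
= (25-1)/(25+3-2) = 0.9231
Check: 0.09 <= 0.9231 <= 0.49?
Result: 0

0


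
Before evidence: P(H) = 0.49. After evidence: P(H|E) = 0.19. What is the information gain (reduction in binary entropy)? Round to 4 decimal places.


Prior entropy = 0.9997
Posterior entropy = 0.7015
Information gain = 0.9997 - 0.7015 = 0.2982

0.2982


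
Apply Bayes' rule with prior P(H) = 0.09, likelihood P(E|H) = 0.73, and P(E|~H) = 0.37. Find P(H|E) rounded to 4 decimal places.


Step 1: Compute marginal P(E) = P(E|H)P(H) + P(E|~H)P(~H)
= 0.73*0.09 + 0.37*0.91 = 0.4024
Step 2: P(H|E) = P(E|H)P(H)/P(E) = 0.0657/0.4024
= 0.1633

0.1633


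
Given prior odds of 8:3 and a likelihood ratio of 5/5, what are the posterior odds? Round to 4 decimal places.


Posterior odds = prior odds * LR
Prior odds = 8/3 = 2.6667
LR = 5/5 = 1.0
Posterior odds = 2.6667 * 1.0 = 2.6667

2.6667


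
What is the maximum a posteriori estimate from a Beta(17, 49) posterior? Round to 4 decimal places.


The MAP estimate equals the mode of the distribution.
Mode of Beta(a,b) = (a-1)/(a+b-2)
= 16/64
= 0.25

0.25


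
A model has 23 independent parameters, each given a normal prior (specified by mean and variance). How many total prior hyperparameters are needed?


Each normal prior needs 2 hyperparameters (mean and variance).
Total = 2 * 23 = 46

46


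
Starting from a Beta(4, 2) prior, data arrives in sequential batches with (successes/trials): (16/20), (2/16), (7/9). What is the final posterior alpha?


In sequential Bayesian updating, we sum all successes.
Total successes = 25
Final alpha = 4 + 25 = 29

29


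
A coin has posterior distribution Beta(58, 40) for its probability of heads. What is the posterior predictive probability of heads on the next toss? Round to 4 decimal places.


Posterior predictive = E[theta] = alpha/(alpha+beta)
= 58/98
= 0.5918

0.5918


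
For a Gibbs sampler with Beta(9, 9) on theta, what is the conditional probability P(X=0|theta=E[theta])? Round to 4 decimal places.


E[theta] = 9/(9+9) = 0.5
P(X=0|theta) = 1 - theta = 0.5

0.5


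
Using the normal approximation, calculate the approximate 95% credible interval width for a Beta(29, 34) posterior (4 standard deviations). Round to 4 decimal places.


Var(Beta) = 29*34/(63^2 * 64) = 0.0039
SD = 0.0623
Width ~ 4*SD = 0.2492

0.2492


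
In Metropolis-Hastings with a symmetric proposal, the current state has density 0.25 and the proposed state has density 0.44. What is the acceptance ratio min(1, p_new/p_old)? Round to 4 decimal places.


Ratio = p_new / p_old = 0.44 / 0.25 = 1.76
Acceptance = min(1, 1.76) = 1.0

1.0


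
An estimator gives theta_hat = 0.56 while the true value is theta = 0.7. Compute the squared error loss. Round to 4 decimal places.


The squared error loss is (theta_hat - theta)^2
= (0.56 - 0.7)^2
= (-0.14)^2 = 0.0196

0.0196


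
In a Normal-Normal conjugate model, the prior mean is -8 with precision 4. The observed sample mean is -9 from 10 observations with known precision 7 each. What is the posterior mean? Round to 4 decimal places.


Posterior precision = tau0 + n*tau = 4 + 10*7 = 74
Posterior mean = (tau0*mu0 + n*tau*xbar) / posterior_precision
= (4*-8 + 10*7*-9) / 74
= -662 / 74 = -8.9459

-8.9459


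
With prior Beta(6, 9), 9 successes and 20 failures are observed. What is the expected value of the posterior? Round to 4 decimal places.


Posterior = Beta(15, 29)
E[theta] = alpha/(alpha+beta)
= 15/44 = 0.3409

0.3409


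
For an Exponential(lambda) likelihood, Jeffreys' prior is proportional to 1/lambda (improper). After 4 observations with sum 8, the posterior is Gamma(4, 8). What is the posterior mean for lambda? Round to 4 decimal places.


Posterior = Gamma(n, sum_x) = Gamma(4, 8)
Posterior mean = shape/rate = 4/8
= 0.5

0.5


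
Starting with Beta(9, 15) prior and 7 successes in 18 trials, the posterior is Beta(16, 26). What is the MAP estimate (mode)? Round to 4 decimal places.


The mode of Beta(a, b) when a > 1 and b > 1 is (a-1)/(a+b-2)
= (16 - 1) / (16 + 26 - 2)
= 15 / 40
= 0.375

0.375


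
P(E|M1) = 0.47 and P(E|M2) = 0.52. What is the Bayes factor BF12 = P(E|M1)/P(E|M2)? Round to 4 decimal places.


Bayes factor BF12 = P(E|M1) / P(E|M2)
= 0.47 / 0.52
= 0.9038

0.9038


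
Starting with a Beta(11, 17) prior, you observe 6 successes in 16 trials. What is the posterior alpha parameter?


For a Beta-Binomial conjugate model:
Posterior alpha = prior alpha + number of successes
= 11 + 6 = 17

17


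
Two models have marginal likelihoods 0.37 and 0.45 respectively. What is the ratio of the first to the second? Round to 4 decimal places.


Evidence ratio = 0.37 / 0.45
= 0.8222

0.8222


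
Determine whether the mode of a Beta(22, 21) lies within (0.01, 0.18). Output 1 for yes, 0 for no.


First find the mode: (a-1)/(a+b-2) = 0.5122
Is 0.5122 in (0.01, 0.18)? 0

0


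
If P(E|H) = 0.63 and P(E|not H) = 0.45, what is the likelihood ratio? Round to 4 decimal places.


Likelihood ratio = P(E|H) / P(E|not H)
= 0.63 / 0.45
= 1.4

1.4


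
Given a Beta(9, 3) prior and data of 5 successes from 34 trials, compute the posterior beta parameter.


Number of failures = 34 - 5 = 29
Posterior beta = 3 + 29 = 32

32


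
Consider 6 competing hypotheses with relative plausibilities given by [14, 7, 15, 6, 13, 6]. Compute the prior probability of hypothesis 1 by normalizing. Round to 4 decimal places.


Sum of weights = 14 + 7 + 15 + 6 + 13 + 6 = 61
Normalized prior for H1 = 14 / 61
= 0.2295

0.2295


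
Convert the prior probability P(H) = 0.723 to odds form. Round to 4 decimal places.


P(not H) = 1 - 0.723 = 0.277
Odds = 0.723 / 0.277 = 2.6101

2.6101


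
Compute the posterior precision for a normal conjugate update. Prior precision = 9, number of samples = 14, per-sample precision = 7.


tau_post = tau_0 + n * tau
= 9 + 14 * 7 = 107

107


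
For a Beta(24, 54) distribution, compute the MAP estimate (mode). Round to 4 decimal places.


MAP = mode = (a-1)/(a+b-2)
= (24-1)/(24+54-2)
= 23/76 = 0.3026

0.3026


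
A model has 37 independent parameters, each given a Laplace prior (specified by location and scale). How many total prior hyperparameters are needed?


Each Laplace prior needs 2 hyperparameters (location and scale).
Total = 2 * 37 = 74

74


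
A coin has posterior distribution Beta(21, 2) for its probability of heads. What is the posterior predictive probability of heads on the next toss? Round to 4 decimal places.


Posterior predictive = E[theta] = alpha/(alpha+beta)
= 21/23
= 0.913

0.913


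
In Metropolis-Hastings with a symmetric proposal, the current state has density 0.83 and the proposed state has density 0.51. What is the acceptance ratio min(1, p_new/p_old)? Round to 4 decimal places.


Ratio = p_new / p_old = 0.51 / 0.83 = 0.6145
Acceptance = min(1, 0.6145) = 0.6145

0.6145


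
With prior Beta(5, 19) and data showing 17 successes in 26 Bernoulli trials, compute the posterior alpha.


Conjugate update: alpha_posterior = alpha_prior + k
= 5 + 17 = 22

22


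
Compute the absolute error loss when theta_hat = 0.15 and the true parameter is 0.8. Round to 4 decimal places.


L = |theta_hat - theta_true|
= |0.15 - 0.8| = 0.65

0.65


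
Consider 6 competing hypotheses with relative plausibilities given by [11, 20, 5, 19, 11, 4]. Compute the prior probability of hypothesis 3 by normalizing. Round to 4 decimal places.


Sum of weights = 11 + 20 + 5 + 19 + 11 + 4 = 70
Normalized prior for H3 = 5 / 70
= 0.0714

0.0714


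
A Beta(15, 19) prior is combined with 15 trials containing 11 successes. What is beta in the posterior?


In conjugate updating:
beta_posterior = beta_prior + (n - k)
= 19 + (15 - 11)
= 19 + 4 = 23

23


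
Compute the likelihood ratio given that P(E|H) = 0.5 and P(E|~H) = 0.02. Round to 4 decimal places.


LR = P(E|H) / P(E|~H)
= 0.5 / 0.02 = 25.0

25.0


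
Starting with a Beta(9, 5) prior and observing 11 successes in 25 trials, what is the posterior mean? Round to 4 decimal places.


Posterior parameters: alpha = 9 + 11 = 20
beta = 5 + 14 = 19
Posterior mean = alpha / (alpha + beta) = 20 / 39
= 0.5128

0.5128


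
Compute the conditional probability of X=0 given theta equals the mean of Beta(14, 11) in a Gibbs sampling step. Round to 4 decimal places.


Mean of Beta(14, 11) = 0.56
P(X=0 | theta=0.56) = 0.44

0.44


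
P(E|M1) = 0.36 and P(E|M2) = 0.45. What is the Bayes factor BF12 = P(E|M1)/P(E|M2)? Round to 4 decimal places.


Bayes factor BF12 = P(E|M1) / P(E|M2)
= 0.36 / 0.45
= 0.8

0.8


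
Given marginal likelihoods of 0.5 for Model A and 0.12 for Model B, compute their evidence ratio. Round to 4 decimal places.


Ratio = ML(A) / ML(B) = 0.5/0.12
= 4.1667

4.1667


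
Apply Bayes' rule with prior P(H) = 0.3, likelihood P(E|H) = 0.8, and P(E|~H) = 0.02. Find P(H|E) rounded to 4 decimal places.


Step 1: Compute marginal P(E) = P(E|H)P(H) + P(E|~H)P(~H)
= 0.8*0.3 + 0.02*0.7 = 0.254
Step 2: P(H|E) = P(E|H)P(H)/P(E) = 0.24/0.254
= 0.9449

0.9449


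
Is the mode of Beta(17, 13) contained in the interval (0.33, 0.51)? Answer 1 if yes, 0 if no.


Mode = (a-1)/(a+b-2) = 16/28 = 0.5714
Interval: (0.33, 0.51)
Contains mode? 0

0


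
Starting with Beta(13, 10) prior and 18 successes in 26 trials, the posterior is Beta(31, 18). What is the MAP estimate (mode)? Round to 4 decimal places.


The mode of Beta(a, b) when a > 1 and b > 1 is (a-1)/(a+b-2)
= (31 - 1) / (31 + 18 - 2)
= 30 / 47
= 0.6383

0.6383


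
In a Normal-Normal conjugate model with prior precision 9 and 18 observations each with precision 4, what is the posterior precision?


Posterior precision = prior precision + n * observation precision
= 9 + 18 * 4
= 9 + 72 = 81

81


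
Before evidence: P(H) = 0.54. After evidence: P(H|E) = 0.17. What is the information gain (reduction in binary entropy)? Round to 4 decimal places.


Prior entropy = 0.9954
Posterior entropy = 0.6577
Information gain = 0.9954 - 0.6577 = 0.3377

0.3377


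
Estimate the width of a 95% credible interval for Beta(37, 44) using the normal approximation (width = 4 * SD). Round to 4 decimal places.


For Beta(a,b): Var = ab/((a+b)^2(a+b+1))
Var = 0.003, SD = 0.055
Approximate 95% CI width = 4 * 0.055 = 0.22

0.22


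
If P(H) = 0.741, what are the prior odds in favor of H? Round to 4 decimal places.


Prior odds = P(H) / (1 - P(H))
= 0.741 / 0.259
= 2.861

2.861


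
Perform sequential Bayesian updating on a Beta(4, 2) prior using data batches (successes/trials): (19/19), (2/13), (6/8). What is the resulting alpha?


Accumulate successes: 27
Posterior alpha = prior alpha + sum of successes
= 4 + 27 = 31

31


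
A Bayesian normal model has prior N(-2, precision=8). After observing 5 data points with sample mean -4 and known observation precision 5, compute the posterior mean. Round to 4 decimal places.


Posterior mean = (prior_precision * prior_mean + n * data_precision * data_mean) / (prior_precision + n * data_precision)
Numerator = 8*-2 + 5*5*-4 = -116
Denominator = 8 + 5*5 = 33
Posterior mean = -3.5152

-3.5152


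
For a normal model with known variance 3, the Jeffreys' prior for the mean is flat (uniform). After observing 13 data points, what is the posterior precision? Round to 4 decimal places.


Jeffreys' prior for normal mean (known variance) is flat.
Prior precision = 0.
Posterior precision = prior_prec + n/sigma^2 = 0 + 13/3
= 4.3333

4.3333


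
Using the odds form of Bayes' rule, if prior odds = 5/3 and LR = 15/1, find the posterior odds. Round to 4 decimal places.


Bayes' rule in odds form: posterior odds = prior odds * LR
= (5 * 15) / (3 * 1)
= 75/3 = 25.0

25.0


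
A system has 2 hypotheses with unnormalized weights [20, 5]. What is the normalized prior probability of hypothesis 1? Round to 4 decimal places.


The normalized prior is the weight divided by the total.
Total weight = 25
P(H1) = 20 / 25 = 0.8

0.8


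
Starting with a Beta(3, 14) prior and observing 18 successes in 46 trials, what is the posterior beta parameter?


Posterior beta = prior beta + failures
Failures = 46 - 18 = 28
beta_post = 14 + 28 = 42

42


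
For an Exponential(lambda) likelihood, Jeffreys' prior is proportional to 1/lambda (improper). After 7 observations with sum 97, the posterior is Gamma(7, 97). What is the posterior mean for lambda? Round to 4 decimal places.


Posterior = Gamma(n, sum_x) = Gamma(7, 97)
Posterior mean = shape/rate = 7/97
= 0.0722

0.0722


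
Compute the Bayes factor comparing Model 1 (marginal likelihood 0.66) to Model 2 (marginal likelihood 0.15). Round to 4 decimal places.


BF12 = marginal likelihood of M1 / marginal likelihood of M2
= 0.66/0.15
= 4.4

4.4


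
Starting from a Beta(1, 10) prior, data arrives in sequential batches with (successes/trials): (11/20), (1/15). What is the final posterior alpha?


In sequential Bayesian updating, we sum all successes.
Total successes = 12
Final alpha = 1 + 12 = 13

13


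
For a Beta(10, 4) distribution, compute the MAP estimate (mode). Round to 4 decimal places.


MAP = mode = (a-1)/(a+b-2)
= (10-1)/(10+4-2)
= 9/12 = 0.75

0.75


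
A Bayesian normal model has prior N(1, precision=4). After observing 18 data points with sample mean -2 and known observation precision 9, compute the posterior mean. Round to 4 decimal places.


Posterior mean = (prior_precision * prior_mean + n * data_precision * data_mean) / (prior_precision + n * data_precision)
Numerator = 4*1 + 18*9*-2 = -320
Denominator = 4 + 18*9 = 166
Posterior mean = -1.9277

-1.9277


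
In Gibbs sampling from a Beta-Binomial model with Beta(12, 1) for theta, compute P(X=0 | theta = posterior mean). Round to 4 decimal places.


Posterior mean = alpha/(alpha+beta) = 12/13 = 0.9231
P(X=0|theta=mean) = 1 - theta = 0.0769

0.0769


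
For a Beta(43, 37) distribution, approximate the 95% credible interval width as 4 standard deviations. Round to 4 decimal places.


Variance of Beta(a,b) = ab / ((a+b)^2 * (a+b+1))
= 43*37 / ((80)^2 * 81)
= 0.0031
SD = sqrt(0.0031) = 0.0554
Width = 4 * SD = 0.2216

0.2216


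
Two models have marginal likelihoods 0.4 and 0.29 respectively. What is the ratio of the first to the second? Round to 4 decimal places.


Evidence ratio = 0.4 / 0.29
= 1.3793

1.3793


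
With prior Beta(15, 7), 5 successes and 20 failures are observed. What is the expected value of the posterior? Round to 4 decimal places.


Posterior = Beta(20, 27)
E[theta] = alpha/(alpha+beta)
= 20/47 = 0.4255

0.4255


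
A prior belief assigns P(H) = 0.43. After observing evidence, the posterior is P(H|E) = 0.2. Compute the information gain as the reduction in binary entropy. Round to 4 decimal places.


H(prior) = -0.43*log2(0.43) - 0.57*log2(0.57)
= 0.9858
H(post) = -0.2*log2(0.2) - 0.8*log2(0.8)
= 0.7219
IG = 0.9858 - 0.7219 = 0.2639

0.2639


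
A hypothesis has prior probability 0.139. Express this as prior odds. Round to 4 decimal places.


Odds = P(H) / P(not H) = 0.139 / 0.861
= 0.1614

0.1614


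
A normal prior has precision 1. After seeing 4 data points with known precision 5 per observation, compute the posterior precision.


In the conjugate normal model, precisions add:
tau_posterior = tau_prior + n * tau_data
= 1 + 4*5 = 21

21


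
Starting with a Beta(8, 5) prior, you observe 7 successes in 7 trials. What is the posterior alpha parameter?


For a Beta-Binomial conjugate model:
Posterior alpha = prior alpha + number of successes
= 8 + 7 = 15

15


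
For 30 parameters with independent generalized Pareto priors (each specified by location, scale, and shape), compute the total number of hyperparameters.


A generalized Pareto prior has 3 hyperparameters per parameter.
Total = 30 * 3 = 90

90


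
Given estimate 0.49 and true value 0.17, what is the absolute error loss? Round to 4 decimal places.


Absolute error = |estimate - true|
= |0.32| = 0.32

0.32


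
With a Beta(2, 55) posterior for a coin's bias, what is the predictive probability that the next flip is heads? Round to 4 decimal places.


The predictive probability equals the posterior mean.
P(next = heads) = alpha / (alpha + beta)
= 2 / 57 = 0.0351

0.0351


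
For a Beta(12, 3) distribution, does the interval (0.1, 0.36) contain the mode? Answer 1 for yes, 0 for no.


Mode of Beta(a,b) = (a-1)/(a+b-2)
= (12-1)/(12+3-2) = 0.8462
Check: 0.1 <= 0.8462 <= 0.36?
Result: 0

0


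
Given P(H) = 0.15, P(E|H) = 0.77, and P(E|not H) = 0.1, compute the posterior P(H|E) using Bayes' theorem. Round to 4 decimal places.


By Bayes' theorem: P(H|E) = P(E|H)*P(H) / P(E)
P(E) = P(E|H)*P(H) + P(E|not H)*P(not H)
P(E) = 0.77*0.15 + 0.1*0.85 = 0.2005
P(H|E) = 0.77*0.15 / 0.2005 = 0.5761

0.5761


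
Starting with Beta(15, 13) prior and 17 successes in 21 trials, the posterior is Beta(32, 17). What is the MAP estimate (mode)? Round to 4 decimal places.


The mode of Beta(a, b) when a > 1 and b > 1 is (a-1)/(a+b-2)
= (32 - 1) / (32 + 17 - 2)
= 31 / 47
= 0.6596

0.6596


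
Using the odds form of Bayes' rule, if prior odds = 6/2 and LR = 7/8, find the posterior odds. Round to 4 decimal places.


Bayes' rule in odds form: posterior odds = prior odds * LR
= (6 * 7) / (2 * 8)
= 42/16 = 2.625

2.625


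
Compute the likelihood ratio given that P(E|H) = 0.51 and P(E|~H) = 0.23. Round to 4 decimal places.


LR = P(E|H) / P(E|~H)
= 0.51 / 0.23 = 2.2174

2.2174


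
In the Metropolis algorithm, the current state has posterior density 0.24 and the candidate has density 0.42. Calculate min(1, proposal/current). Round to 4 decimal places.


Ratio = 0.42/0.24 = 1.75
Acceptance probability = min(1, 1.75)
= 1.0

1.0


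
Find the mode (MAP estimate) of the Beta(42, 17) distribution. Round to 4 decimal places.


For Beta(a,b) with a,b > 1:
Mode = (a-1)/(a+b-2) = (42-1)/(59-2)
= 41/57 = 0.7193

0.7193


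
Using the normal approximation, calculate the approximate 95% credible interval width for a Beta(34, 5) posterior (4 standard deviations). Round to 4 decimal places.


Var(Beta) = 34*5/(39^2 * 40) = 0.0028
SD = 0.0529
Width ~ 4*SD = 0.2114

0.2114


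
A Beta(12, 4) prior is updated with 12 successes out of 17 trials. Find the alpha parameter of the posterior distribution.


In the Beta-Binomial conjugate update:
alpha_post = alpha_prior + successes
= 12 + 12
= 24

24


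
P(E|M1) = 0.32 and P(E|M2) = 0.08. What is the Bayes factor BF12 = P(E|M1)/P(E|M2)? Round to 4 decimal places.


Bayes factor BF12 = P(E|M1) / P(E|M2)
= 0.32 / 0.08
= 4.0

4.0


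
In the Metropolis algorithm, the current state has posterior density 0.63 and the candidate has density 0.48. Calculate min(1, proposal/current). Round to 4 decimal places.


Ratio = 0.48/0.63 = 0.7619
Acceptance probability = min(1, 0.7619)
= 0.7619

0.7619


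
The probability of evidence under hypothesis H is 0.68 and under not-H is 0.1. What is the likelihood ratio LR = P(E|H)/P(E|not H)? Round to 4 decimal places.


LR = 0.68 / 0.1
= 6.8

6.8


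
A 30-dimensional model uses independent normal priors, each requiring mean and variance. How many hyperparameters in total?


Per parameter: 2 (mean and variance).
Total = 30 * 2 = 60

60


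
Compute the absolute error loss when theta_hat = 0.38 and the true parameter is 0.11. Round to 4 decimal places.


L = |theta_hat - theta_true|
= |0.38 - 0.11| = 0.27

0.27


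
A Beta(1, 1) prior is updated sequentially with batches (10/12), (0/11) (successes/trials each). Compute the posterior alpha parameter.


Sequential conjugate updating is equivalent to a single batch update.
Total successes across all batches = 10
alpha_posterior = alpha_prior + total_successes = 1 + 10
= 11

11


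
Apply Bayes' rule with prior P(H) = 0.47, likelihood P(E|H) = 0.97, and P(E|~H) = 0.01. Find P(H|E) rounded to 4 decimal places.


Step 1: Compute marginal P(E) = P(E|H)P(H) + P(E|~H)P(~H)
= 0.97*0.47 + 0.01*0.53 = 0.4612
Step 2: P(H|E) = P(E|H)P(H)/P(E) = 0.4559/0.4612
= 0.9885

0.9885


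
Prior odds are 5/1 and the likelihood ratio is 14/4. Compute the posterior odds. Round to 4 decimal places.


Posterior odds = prior odds * likelihood ratio
= (5/1) * (14/4)
= 70 / 4
= 17.5

17.5


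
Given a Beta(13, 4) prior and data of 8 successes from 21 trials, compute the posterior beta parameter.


Number of failures = 21 - 8 = 13
Posterior beta = 4 + 13 = 17

17


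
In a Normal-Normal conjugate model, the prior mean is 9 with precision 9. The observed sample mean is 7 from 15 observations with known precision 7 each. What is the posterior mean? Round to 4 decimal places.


Posterior precision = tau0 + n*tau = 9 + 15*7 = 114
Posterior mean = (tau0*mu0 + n*tau*xbar) / posterior_precision
= (9*9 + 15*7*7) / 114
= 816 / 114 = 7.1579

7.1579


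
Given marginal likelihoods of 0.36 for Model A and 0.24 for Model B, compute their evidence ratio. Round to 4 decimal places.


Ratio = ML(A) / ML(B) = 0.36/0.24
= 1.5

1.5


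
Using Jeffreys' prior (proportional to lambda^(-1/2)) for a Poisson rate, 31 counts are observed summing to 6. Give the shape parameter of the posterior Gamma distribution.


Conjugate update: Gamma(prior_shape + S, prior_rate + n).
Prior shape = 0.5, prior rate = 0.
Posterior shape = 0.5 + S = 0.5 + 6 = 6.5

6.5


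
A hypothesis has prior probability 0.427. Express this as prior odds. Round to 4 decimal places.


Odds = P(H) / P(not H) = 0.427 / 0.573
= 0.7452

0.7452


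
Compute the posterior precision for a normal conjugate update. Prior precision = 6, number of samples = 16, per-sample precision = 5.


tau_post = tau_0 + n * tau
= 6 + 16 * 5 = 86

86


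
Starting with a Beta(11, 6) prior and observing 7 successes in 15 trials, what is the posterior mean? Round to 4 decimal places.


Posterior parameters: alpha = 11 + 7 = 18
beta = 6 + 8 = 14
Posterior mean = alpha / (alpha + beta) = 18 / 32
= 0.5625

0.5625


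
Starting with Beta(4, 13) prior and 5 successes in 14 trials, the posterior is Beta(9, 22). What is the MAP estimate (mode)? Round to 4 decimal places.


The mode of Beta(a, b) when a > 1 and b > 1 is (a-1)/(a+b-2)
= (9 - 1) / (9 + 22 - 2)
= 8 / 29
= 0.2759

0.2759


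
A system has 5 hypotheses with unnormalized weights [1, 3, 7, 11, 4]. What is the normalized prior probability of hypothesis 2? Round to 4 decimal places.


The normalized prior is the weight divided by the total.
Total weight = 26
P(H2) = 3 / 26 = 0.1154

0.1154


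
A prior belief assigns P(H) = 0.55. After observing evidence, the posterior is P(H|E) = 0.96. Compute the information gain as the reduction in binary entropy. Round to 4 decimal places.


H(prior) = -0.55*log2(0.55) - 0.45*log2(0.45)
= 0.9928
H(post) = -0.96*log2(0.96) - 0.04*log2(0.04)
= 0.2423
IG = 0.9928 - 0.2423 = 0.7505

0.7505


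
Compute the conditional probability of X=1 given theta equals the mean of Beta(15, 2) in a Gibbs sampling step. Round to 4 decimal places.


Mean of Beta(15, 2) = 0.8824
P(X=1 | theta=0.8824) = 0.8824

0.8824


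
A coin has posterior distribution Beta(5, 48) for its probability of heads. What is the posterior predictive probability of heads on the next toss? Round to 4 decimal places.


Posterior predictive = E[theta] = alpha/(alpha+beta)
= 5/53
= 0.0943

0.0943


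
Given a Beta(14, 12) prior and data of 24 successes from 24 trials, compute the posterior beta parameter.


Number of failures = 24 - 24 = 0
Posterior beta = 12 + 0 = 12

12


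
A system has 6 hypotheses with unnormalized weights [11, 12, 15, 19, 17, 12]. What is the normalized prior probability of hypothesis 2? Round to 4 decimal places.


The normalized prior is the weight divided by the total.
Total weight = 86
P(H2) = 12 / 86 = 0.1395

0.1395


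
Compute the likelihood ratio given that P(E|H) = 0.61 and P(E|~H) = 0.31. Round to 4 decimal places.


LR = P(E|H) / P(E|~H)
= 0.61 / 0.31 = 1.9677

1.9677


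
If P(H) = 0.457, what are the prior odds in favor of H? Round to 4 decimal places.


Prior odds = P(H) / (1 - P(H))
= 0.457 / 0.543
= 0.8416

0.8416


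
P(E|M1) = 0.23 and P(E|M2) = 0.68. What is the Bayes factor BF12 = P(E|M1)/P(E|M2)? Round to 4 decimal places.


Bayes factor BF12 = P(E|M1) / P(E|M2)
= 0.23 / 0.68
= 0.3382

0.3382


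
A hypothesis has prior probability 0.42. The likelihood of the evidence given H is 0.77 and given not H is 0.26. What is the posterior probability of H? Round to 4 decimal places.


Using Bayes' theorem:
P(E) = 0.42 * 0.77 + 0.58 * 0.26
P(E) = 0.4742
P(H|E) = (0.42 * 0.77) / 0.4742 = 0.682

0.682


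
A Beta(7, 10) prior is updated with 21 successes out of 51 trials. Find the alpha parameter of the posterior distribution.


In the Beta-Binomial conjugate update:
alpha_post = alpha_prior + successes
= 7 + 21
= 28

28


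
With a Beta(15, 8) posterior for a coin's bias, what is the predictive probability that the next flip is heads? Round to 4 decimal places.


The predictive probability equals the posterior mean.
P(next = heads) = alpha / (alpha + beta)
= 15 / 23 = 0.6522

0.6522


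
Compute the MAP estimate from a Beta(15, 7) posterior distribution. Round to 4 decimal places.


MAP = mode of Beta distribution
= (alpha - 1)/(alpha + beta - 2)
= (15-1)/(15+7-2)
= 14/20 = 0.7

0.7


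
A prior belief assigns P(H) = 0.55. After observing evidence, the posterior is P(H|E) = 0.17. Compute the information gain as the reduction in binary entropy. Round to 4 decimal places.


H(prior) = -0.55*log2(0.55) - 0.45*log2(0.45)
= 0.9928
H(post) = -0.17*log2(0.17) - 0.83*log2(0.83)
= 0.6577
IG = 0.9928 - 0.6577 = 0.3351

0.3351


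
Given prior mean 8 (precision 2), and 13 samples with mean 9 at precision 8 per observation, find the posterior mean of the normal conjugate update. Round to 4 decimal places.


The posterior mean is a precision-weighted average of prior and data.
Post. prec. = 2 + 104 = 106
Post. mean = (16 + 936)/106 = 952/106 = 8.9811

8.9811
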